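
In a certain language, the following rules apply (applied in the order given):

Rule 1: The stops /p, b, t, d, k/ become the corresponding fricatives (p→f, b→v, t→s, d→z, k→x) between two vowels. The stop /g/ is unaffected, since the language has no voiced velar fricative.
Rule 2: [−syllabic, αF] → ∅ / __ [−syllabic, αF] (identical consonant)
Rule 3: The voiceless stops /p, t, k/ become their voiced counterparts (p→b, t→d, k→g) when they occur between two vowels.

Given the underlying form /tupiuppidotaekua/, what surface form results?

tufiubizosaexua

Rule 1 (intervocalic spirantization): /p/ is a stop between vowels /u/ and /i/, so it spirantizes to the fricative [f]. /d/ is a stop between vowels /i/ and /o/, so it spirantizes to the fricative [z]. /t/ is a stop between vowels /o/ and /a/, so it spirantizes to the fricative [s]. /k/ is a stop between vowels /e/ and /u/, so it spirantizes to the fricative [x]. /tupiuppidotaekua/ → tufiuppizosaexua.
Rule 2 (degemination): /pp/ is a geminate; the first /p/ deletes. /tufiuppizosaexua/ → tufiupizosaexua.
Rule 3 (intervocalic voicing): /p/ is a voiceless stop between vowels /u/ and /i/, so it voices to [b]. /tufiupizosaexua/ → tufiubizosaexua.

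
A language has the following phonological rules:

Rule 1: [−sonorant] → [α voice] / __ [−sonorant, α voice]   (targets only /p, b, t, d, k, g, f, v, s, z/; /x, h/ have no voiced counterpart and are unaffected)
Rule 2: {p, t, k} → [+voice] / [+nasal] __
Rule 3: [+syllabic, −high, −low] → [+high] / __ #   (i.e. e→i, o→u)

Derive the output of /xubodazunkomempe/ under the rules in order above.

xubodazungomembi

Rule 1 (regressive voicing assimilation): no segment meets the environment; /xubodazunkomempe/ is unchanged.
Rule 2 (post-nasal voicing): /k/ is a voiceless stop immediately after the nasal /n/, so it voices to [g]. /p/ is a voiceless stop immediately after the nasal /m/, so it voices to [b]. /xubodazunkomempe/ → xubodazungomembe.
Rule 3 (final vowel raising): /e/ is a mid vowel in word-final position, so it raises to [i]. /xubodazungomembe/ → xubodazungomembi.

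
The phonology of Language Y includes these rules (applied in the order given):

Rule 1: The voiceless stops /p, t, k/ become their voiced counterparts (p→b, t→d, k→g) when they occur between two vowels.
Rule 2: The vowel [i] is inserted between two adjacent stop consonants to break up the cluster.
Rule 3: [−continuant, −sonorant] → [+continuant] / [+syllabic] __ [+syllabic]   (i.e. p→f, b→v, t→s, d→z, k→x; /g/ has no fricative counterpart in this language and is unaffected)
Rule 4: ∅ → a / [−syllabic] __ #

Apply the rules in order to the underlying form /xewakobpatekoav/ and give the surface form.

Rule 1 (intervocalic voicing): /k/ is a voiceless stop between vowels /a/ and /o/, so it voices to [g]. /t/ is a voiceless stop between vowels /a/ and /e/, so it voices to [d]. /k/ is a voiceless stop between vowels /e/ and /o/, so it voices to [g]. /xewakobpatekoav/ → xewagobpadegoav.
Rule 2 (stop-cluster i-epenthesis): /b/ and /p/ form a stop–stop cluster, so [i] is inserted between them. /xewagobpadegoav/ → xewagobipadegoav.
Rule 3 (intervocalic spirantization): /b/ is a stop between vowels /o/ and /i/, so it spirantizes to the fricative [v]. /p/ is a stop between vowels /i/ and /a/, so it spirantizes to the fricative [f]. /d/ is a stop between vowels /a/ and /e/, so it spirantizes to the fricative [z]. /xewagobipadegoav/ → xewagovifazegoav.
Rule 4 (final a-epenthesis): the form ends in the consonant /v/, so [a] is inserted word-finally. /xewagovifazegoav/ → xewagovifazegoava.

xewagovifazegoava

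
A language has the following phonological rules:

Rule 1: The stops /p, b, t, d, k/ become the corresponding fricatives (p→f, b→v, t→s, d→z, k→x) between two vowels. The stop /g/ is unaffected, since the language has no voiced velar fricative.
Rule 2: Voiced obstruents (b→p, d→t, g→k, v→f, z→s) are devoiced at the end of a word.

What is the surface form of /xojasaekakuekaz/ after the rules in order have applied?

Rule 1 (intervocalic spirantization): /k/ is a stop between vowels /e/ and /a/, so it spirantizes to the fricative [x]. /k/ is a stop between vowels /a/ and /u/, so it spirantizes to the fricative [x]. /k/ is a stop between vowels /e/ and /a/, so it spirantizes to the fricative [x]. /xojasaekakuekaz/ → xojasaexaxuexaz.
Rule 2 (final devoicing): /z/ is a voiced obstruent in word-final position, so it devoices to [s]. /xojasaexaxuexaz/ → xojasaexaxuexas.

xojasaexaxuexas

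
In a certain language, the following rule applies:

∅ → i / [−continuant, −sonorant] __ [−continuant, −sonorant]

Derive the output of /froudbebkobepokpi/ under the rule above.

froudibebikobepokipi

/d/ and /b/ form a stop–stop cluster, so [i] is inserted between them.
/b/ and /k/ form a stop–stop cluster, so [i] is inserted between them.
/k/ and /p/ form a stop–stop cluster, so [i] is inserted between them.
Surface form: [froudibebikobepokipi].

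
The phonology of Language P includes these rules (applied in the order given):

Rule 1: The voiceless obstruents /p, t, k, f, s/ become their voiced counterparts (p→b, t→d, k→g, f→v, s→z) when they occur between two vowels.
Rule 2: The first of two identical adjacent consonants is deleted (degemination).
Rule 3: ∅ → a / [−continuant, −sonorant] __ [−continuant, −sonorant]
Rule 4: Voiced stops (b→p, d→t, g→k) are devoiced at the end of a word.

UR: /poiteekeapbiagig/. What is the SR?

poideegeapabiagik

Rule 1 (intervocalic voicing): /t/ is a voiceless obstruent between vowels /i/ and /e/, so it voices to [d]. /k/ is a voiceless obstruent between vowels /e/ and /e/, so it voices to [g]. /poiteekeapbiagig/ → poideegeapbiagig.
Rule 2 (degemination): no segment meets the environment; /poideegeapbiagig/ is unchanged.
Rule 3 (stop-cluster a-epenthesis): /p/ and /b/ form a stop–stop cluster, so [a] is inserted between them. /poideegeapbiagig/ → poideegeapabiagig.
Rule 4 (final devoicing): /g/ is a voiced stop in word-final position, so it devoices to [k]. /poideegeapabiagig/ → poideegeapabiagik.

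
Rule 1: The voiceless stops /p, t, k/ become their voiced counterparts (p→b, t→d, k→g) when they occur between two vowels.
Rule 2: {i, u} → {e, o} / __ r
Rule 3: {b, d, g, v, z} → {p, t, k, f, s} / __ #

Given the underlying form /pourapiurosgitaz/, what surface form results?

Rule 1 (intervocalic voicing): /p/ is a voiceless stop between vowels /a/ and /i/, so it voices to [b]. /t/ is a voiceless stop between vowels /i/ and /a/, so it voices to [d]. /pourapiurosgitaz/ → pourabiurosgidaz.
Rule 2 (pre-rhotic lowering): /u/ is a high vowel immediately before /r/, so it lowers to [o]. /u/ is a high vowel immediately before /r/, so it lowers to [o]. /pourabiurosgidaz/ → poorabiorosgidaz.
Rule 3 (final devoicing): /z/ is a voiced obstruent in word-final position, so it devoices to [s]. /poorabiorosgidaz/ → poorabiorosgidas.

poorabiorosgidas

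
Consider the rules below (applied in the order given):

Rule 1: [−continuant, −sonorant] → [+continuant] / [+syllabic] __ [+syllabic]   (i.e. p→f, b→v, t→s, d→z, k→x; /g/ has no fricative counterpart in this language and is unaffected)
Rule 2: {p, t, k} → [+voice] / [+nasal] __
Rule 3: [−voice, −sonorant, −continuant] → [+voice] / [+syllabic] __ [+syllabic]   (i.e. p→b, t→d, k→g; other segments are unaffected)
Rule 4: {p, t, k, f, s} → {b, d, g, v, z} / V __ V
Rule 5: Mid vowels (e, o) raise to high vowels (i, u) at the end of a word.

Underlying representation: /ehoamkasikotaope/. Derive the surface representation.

Rule 1 (intervocalic spirantization): /k/ is a stop between vowels /i/ and /o/, so it spirantizes to the fricative [x]. /t/ is a stop between vowels /o/ and /a/, so it spirantizes to the fricative [s]. /p/ is a stop between vowels /o/ and /e/, so it spirantizes to the fricative [f]. /ehoamkasikotaope/ → ehoamkasixosaofe.
Rule 2 (post-nasal voicing): /k/ is a voiceless stop immediately after the nasal /m/, so it voices to [g]. /ehoamkasixosaofe/ → ehoamgasixosaofe.
Rule 3 (intervocalic voicing): no segment meets the environment; /ehoamgasixosaofe/ is unchanged.
Rule 4 (intervocalic voicing): /s/ is a voiceless obstruent between vowels /a/ and /i/, so it voices to [z]. /s/ is a voiceless obstruent between vowels /o/ and /a/, so it voices to [z]. /f/ is a voiceless obstruent between vowels /o/ and /e/, so it voices to [v]. /ehoamgasixosaofe/ → ehoamgazixozaove.
Rule 5 (final vowel raising): /e/ is a mid vowel in word-final position, so it raises to [i]. /ehoamgazixozaove/ → ehoamgazixozaovi.

ehoamgazixozaovi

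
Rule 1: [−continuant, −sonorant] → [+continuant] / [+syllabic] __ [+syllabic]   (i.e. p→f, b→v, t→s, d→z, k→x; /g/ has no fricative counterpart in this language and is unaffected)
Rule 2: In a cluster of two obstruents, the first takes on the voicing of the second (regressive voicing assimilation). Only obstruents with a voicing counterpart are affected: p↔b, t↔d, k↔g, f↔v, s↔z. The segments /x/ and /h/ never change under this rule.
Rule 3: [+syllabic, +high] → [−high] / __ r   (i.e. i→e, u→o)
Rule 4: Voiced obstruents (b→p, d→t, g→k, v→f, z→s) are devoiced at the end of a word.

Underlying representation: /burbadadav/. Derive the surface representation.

borbazazaf

Rule 1 (intervocalic spirantization): /d/ is a stop between vowels /a/ and /a/, so it spirantizes to the fricative [z]. /d/ is a stop between vowels /a/ and /a/, so it spirantizes to the fricative [z]. /burbadadav/ → burbazazav.
Rule 2 (regressive voicing assimilation): no segment meets the environment; /burbazazav/ is unchanged.
Rule 3 (pre-rhotic lowering): /u/ is a high vowel immediately before /r/, so it lowers to [o]. /burbazazav/ → borbazazav.
Rule 4 (final devoicing): /v/ is a voiced obstruent in word-final position, so it devoices to [f]. /borbazazav/ → borbazazaf.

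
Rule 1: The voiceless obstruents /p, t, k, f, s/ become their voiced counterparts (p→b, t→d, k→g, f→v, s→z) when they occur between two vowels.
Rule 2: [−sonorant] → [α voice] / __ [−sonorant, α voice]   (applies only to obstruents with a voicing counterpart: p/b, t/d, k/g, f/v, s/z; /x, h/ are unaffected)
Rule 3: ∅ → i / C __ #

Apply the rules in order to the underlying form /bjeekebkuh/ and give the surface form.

Rule 1 (intervocalic voicing): /k/ is a voiceless obstruent between vowels /e/ and /e/, so it voices to [g]. /bjeekebkuh/ → bjeegebkuh.
Rule 2 (regressive voicing assimilation): /b/ precedes the voiceless obstruent /k/, so it devoices to [p] by assimilation. /bjeegebkuh/ → bjeegepkuh.
Rule 3 (final i-epenthesis): the form ends in the consonant /h/, so [i] is inserted word-finally. /bjeegepkuh/ → bjeegepkuhi.

bjeegepkuhi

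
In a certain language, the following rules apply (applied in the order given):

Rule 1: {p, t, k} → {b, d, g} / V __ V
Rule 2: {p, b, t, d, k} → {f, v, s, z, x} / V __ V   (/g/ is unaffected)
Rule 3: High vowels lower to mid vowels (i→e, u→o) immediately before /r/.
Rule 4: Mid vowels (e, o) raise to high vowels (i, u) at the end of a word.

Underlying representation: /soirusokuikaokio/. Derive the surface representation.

soerusoguigaogiu

Rule 1 (intervocalic voicing): /k/ is a voiceless stop between vowels /o/ and /u/, so it voices to [g]. /k/ is a voiceless stop between vowels /i/ and /a/, so it voices to [g]. /k/ is a voiceless stop between vowels /o/ and /i/, so it voices to [g]. /soirusokuikaokio/ → soirusoguigaogio.
Rule 2 (intervocalic spirantization): no segment meets the environment; /soirusoguigaogio/ is unchanged.
Rule 3 (pre-rhotic lowering): /i/ is a high vowel immediately before /r/, so it lowers to [e]. /soirusoguigaogio/ → soerusoguigaogio.
Rule 4 (final vowel raising): /o/ is a mid vowel in word-final position, so it raises to [u]. /soerusoguigaogio/ → soerusoguigaogiu.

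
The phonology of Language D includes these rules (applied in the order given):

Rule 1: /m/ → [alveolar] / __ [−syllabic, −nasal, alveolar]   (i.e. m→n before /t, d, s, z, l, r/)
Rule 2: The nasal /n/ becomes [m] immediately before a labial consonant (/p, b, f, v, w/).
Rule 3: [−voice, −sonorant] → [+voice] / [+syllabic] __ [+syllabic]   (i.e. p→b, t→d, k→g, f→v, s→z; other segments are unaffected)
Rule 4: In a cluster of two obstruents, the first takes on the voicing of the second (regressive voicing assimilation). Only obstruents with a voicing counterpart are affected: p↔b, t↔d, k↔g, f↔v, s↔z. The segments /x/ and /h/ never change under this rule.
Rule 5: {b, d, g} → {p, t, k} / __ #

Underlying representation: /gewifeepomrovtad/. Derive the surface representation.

gewiveebonroftat

Rule 1 (nasal place assimilation): /m/ precedes the alveolar consonant /r/, so it assimilates in place to [n]. /gewifeepomrovtad/ → gewifeeponrovtad.
Rule 2 (nasal place assimilation): no segment meets the environment; /gewifeeponrovtad/ is unchanged.
Rule 3 (intervocalic voicing): /f/ is a voiceless obstruent between vowels /i/ and /e/, so it voices to [v]. /p/ is a voiceless obstruent between vowels /e/ and /o/, so it voices to [b]. /gewifeeponrovtad/ → gewiveebonrovtad.
Rule 4 (regressive voicing assimilation): /v/ precedes the voiceless obstruent /t/, so it devoices to [f] by assimilation. /gewiveebonrovtad/ → gewiveebonroftad.
Rule 5 (final devoicing): /d/ is a voiced stop in word-final position, so it devoices to [t]. /gewiveebonroftad/ → gewiveebonroftat.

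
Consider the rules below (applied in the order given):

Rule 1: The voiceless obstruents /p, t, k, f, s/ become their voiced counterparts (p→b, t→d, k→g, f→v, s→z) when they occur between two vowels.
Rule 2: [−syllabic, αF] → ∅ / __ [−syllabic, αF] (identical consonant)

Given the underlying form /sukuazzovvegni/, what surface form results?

Rule 1 (intervocalic voicing): /k/ is a voiceless obstruent between vowels /u/ and /u/, so it voices to [g]. /sukuazzovvegni/ → suguazzovvegni.
Rule 2 (degemination): /zz/ is a geminate; the first /z/ deletes. /vv/ is a geminate; the first /v/ deletes. /suguazzovvegni/ → suguazovegni.

suguazovegni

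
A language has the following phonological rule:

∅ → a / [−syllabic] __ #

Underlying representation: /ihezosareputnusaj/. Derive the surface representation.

ihezosareputnusaja

the form ends in the consonant /j/, so [a] is inserted word-finally.
Surface form: [ihezosareputnusaja].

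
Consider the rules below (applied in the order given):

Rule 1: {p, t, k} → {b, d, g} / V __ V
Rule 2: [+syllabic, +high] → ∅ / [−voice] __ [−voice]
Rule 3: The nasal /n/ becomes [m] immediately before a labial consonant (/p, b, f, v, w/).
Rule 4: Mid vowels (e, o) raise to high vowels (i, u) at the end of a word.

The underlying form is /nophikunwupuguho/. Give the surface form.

Rule 1 (intervocalic voicing): /k/ is a voiceless stop between vowels /i/ and /u/, so it voices to [g]. /p/ is a voiceless stop between vowels /u/ and /u/, so it voices to [b]. /nophikunwupuguho/ → nophigunwubuguho.
Rule 2 (high vowel syncope): no segment meets the environment; /nophigunwubuguho/ is unchanged.
Rule 3 (nasal place assimilation): /n/ precedes the labial consonant /w/, so it assimilates in place to [m]. /nophigunwubuguho/ → nophigumwubuguho.
Rule 4 (final vowel raising): /o/ is a mid vowel in word-final position, so it raises to [u]. /nophigumwubuguho/ → nophigumwubuguhu.

nophigumwubuguhu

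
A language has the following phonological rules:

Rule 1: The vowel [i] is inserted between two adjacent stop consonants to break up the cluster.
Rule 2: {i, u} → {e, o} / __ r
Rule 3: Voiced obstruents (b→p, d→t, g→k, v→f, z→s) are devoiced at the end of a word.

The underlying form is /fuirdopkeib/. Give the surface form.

Rule 1 (stop-cluster i-epenthesis): /p/ and /k/ form a stop–stop cluster, so [i] is inserted between them. /fuirdopkeib/ → fuirdopikeib.
Rule 2 (pre-rhotic lowering): /i/ is a high vowel immediately before /r/, so it lowers to [e]. /fuirdopikeib/ → fuerdopikeib.
Rule 3 (final devoicing): /b/ is a voiced obstruent in word-final position, so it devoices to [p]. /fuerdopikeib/ → fuerdopikeip.

fuerdopikeip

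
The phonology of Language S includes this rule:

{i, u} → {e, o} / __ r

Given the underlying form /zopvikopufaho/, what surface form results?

zopvikopufaho

No segment of /zopvikopufaho/ meets the structural description of the rule, so the form surfaces unchanged.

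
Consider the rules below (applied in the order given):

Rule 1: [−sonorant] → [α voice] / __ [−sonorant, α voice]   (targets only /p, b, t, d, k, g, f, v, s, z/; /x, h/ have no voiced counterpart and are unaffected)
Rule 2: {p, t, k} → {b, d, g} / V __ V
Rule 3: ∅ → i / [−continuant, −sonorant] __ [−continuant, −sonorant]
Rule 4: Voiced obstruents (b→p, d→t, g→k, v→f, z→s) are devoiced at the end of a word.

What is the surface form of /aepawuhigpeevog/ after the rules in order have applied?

Rule 1 (regressive voicing assimilation): /g/ precedes the voiceless obstruent /p/, so it devoices to [k] by assimilation. /aepawuhigpeevog/ → aepawuhikpeevog.
Rule 2 (intervocalic voicing): /p/ is a voiceless stop between vowels /e/ and /a/, so it voices to [b]. /aepawuhikpeevog/ → aebawuhikpeevog.
Rule 3 (stop-cluster i-epenthesis): /k/ and /p/ form a stop–stop cluster, so [i] is inserted between them. /aebawuhikpeevog/ → aebawuhikipeevog.
Rule 4 (final devoicing): /g/ is a voiced obstruent in word-final position, so it devoices to [k]. /aebawuhikipeevog/ → aebawuhikipeevok.

aebawuhikipeevok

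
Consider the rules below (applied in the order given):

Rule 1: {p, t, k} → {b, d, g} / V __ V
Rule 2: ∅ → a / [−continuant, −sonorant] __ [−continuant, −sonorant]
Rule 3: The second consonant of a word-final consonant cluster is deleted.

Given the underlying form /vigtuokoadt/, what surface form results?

vigatuogoadat

Rule 1 (intervocalic voicing): /k/ is a voiceless stop between vowels /o/ and /o/, so it voices to [g]. /vigtuokoadt/ → vigtuogoadt.
Rule 2 (stop-cluster a-epenthesis): /g/ and /t/ form a stop–stop cluster, so [a] is inserted between them. /d/ and /t/ form a stop–stop cluster, so [a] is inserted between them. /vigtuogoadt/ → vigatuogoadat.
Rule 3 (final cluster simplification): no segment meets the environment; /vigatuogoadat/ is unchanged.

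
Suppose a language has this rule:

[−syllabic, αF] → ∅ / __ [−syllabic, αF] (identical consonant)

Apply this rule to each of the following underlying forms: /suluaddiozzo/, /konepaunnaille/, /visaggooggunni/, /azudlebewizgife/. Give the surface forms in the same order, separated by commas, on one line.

suluadiozo, konepaunaile, visagooguni, azudlebewizgife

/suluaddiozzo/: /dd/ is a geminate; the first /d/ deletes. /zz/ is a geminate; the first /z/ deletes. → [suluadiozo].
/konepaunnaille/: /nn/ is a geminate; the first /n/ deletes. /ll/ is a geminate; the first /l/ deletes. → [konepaunaile].
/visaggooggunni/: /gg/ is a geminate; the first /g/ deletes. /gg/ is a geminate; the first /g/ deletes. /nn/ is a geminate; the first /n/ deletes. → [visagooguni].
/azudlebewizgife/: the rule's environment is not met; surfaces unchanged as [azudlebewizgife].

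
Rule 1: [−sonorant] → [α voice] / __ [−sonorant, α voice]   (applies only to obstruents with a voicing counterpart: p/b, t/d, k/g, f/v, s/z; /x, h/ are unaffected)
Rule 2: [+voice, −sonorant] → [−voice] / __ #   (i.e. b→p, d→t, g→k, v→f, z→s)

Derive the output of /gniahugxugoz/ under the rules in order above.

gniahukxugos

Rule 1 (regressive voicing assimilation): /g/ precedes the voiceless obstruent /x/, so it devoices to [k] by assimilation. /gniahugxugoz/ → gniahukxugoz.
Rule 2 (final devoicing): /z/ is a voiced obstruent in word-final position, so it devoices to [s]. /gniahukxugoz/ → gniahukxugos.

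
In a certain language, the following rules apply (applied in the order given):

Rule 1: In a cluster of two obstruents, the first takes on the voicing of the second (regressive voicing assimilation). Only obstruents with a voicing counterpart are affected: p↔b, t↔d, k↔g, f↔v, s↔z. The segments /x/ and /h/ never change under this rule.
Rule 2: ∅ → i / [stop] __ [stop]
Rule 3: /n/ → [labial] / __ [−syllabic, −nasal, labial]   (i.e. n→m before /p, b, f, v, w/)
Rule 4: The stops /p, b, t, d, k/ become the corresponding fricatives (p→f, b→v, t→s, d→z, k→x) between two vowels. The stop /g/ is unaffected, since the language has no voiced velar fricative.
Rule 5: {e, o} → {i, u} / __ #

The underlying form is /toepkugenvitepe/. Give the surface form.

toefixugemvisefi

Rule 1 (regressive voicing assimilation): no segment meets the environment; /toepkugenvitepe/ is unchanged.
Rule 2 (stop-cluster i-epenthesis): /p/ and /k/ form a stop–stop cluster, so [i] is inserted between them. /toepkugenvitepe/ → toepikugenvitepe.
Rule 3 (nasal place assimilation): /n/ precedes the labial consonant /v/, so it assimilates in place to [m]. /toepikugenvitepe/ → toepikugemvitepe.
Rule 4 (intervocalic spirantization): /p/ is a stop between vowels /e/ and /i/, so it spirantizes to the fricative [f]. /k/ is a stop between vowels /i/ and /u/, so it spirantizes to the fricative [x]. /t/ is a stop between vowels /i/ and /e/, so it spirantizes to the fricative [s]. /p/ is a stop between vowels /e/ and /e/, so it spirantizes to the fricative [f]. /toepikugemvitepe/ → toefixugemvisefe.
Rule 5 (final vowel raising): /e/ is a mid vowel in word-final position, so it raises to [i]. /toefixugemvisefe/ → toefixugemvisefi.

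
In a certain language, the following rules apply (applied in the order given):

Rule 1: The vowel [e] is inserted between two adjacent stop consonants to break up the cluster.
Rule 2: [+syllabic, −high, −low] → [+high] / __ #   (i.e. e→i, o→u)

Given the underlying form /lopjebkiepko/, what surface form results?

Rule 1 (stop-cluster e-epenthesis): /b/ and /k/ form a stop–stop cluster, so [e] is inserted between them. /p/ and /k/ form a stop–stop cluster, so [e] is inserted between them. /lopjebkiepko/ → lopjebekiepeko.
Rule 2 (final vowel raising): /o/ is a mid vowel in word-final position, so it raises to [u]. /lopjebekiepeko/ → lopjebekiepeku.

lopjebekiepeku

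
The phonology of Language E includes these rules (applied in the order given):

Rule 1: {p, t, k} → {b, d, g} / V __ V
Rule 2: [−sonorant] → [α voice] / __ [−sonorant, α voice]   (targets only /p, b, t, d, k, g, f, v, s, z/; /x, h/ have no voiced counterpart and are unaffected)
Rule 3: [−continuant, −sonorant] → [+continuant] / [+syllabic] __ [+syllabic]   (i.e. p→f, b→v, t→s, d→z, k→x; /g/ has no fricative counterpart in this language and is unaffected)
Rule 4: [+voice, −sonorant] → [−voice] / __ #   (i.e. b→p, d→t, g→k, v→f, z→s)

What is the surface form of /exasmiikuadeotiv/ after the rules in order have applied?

exasmiiguazeozif

Rule 1 (intervocalic voicing): /k/ is a voiceless stop between vowels /i/ and /u/, so it voices to [g]. /t/ is a voiceless stop between vowels /o/ and /i/, so it voices to [d]. /exasmiikuadeotiv/ → exasmiiguadeodiv.
Rule 2 (regressive voicing assimilation): no segment meets the environment; /exasmiiguadeodiv/ is unchanged.
Rule 3 (intervocalic spirantization): /d/ is a stop between vowels /a/ and /e/, so it spirantizes to the fricative [z]. /d/ is a stop between vowels /o/ and /i/, so it spirantizes to the fricative [z]. /exasmiiguadeodiv/ → exasmiiguazeoziv.
Rule 4 (final devoicing): /v/ is a voiced obstruent in word-final position, so it devoices to [f]. /exasmiiguazeoziv/ → exasmiiguazeozif.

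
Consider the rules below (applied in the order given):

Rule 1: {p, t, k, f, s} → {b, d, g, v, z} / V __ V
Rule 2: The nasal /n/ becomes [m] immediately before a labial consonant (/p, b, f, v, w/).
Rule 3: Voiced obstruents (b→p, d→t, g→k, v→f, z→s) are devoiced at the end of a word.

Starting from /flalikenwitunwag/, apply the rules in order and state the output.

flaligemwidumwak

Rule 1 (intervocalic voicing): /k/ is a voiceless obstruent between vowels /i/ and /e/, so it voices to [g]. /t/ is a voiceless obstruent between vowels /i/ and /u/, so it voices to [d]. /flalikenwitunwag/ → flaligenwidunwag.
Rule 2 (nasal place assimilation): /n/ precedes the labial consonant /w/, so it assimilates in place to [m]. /n/ precedes the labial consonant /w/, so it assimilates in place to [m]. /flaligenwidunwag/ → flaligemwidumwag.
Rule 3 (final devoicing): /g/ is a voiced obstruent in word-final position, so it devoices to [k]. /flaligemwidumwag/ → flaligemwidumwak.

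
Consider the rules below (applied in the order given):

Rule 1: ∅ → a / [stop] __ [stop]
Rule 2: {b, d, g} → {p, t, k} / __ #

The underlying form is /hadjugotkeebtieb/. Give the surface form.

hadjugotakeebatiep

Rule 1 (stop-cluster a-epenthesis): /t/ and /k/ form a stop–stop cluster, so [a] is inserted between them. /b/ and /t/ form a stop–stop cluster, so [a] is inserted between them. /hadjugotkeebtieb/ → hadjugotakeebatieb.
Rule 2 (final devoicing): /b/ is a voiced stop in word-final position, so it devoices to [p]. /hadjugotakeebatieb/ → hadjugotakeebatiep.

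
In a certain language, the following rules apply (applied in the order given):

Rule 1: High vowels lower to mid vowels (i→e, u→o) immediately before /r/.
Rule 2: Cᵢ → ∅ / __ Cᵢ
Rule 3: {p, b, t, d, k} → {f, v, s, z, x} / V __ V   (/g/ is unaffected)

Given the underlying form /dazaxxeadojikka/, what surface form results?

Rule 1 (pre-rhotic lowering): no segment meets the environment; /dazaxxeadojikka/ is unchanged.
Rule 2 (degemination): /xx/ is a geminate; the first /x/ deletes. /kk/ is a geminate; the first /k/ deletes. /dazaxxeadojikka/ → dazaxeadojika.
Rule 3 (intervocalic spirantization): /d/ is a stop between vowels /a/ and /o/, so it spirantizes to the fricative [z]. /k/ is a stop between vowels /i/ and /a/, so it spirantizes to the fricative [x]. /dazaxeadojika/ → dazaxeazojixa.

dazaxeazojixa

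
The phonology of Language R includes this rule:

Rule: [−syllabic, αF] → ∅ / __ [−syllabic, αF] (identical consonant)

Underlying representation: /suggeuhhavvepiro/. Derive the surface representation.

/gg/ is a geminate; the first /g/ deletes.
/hh/ is a geminate; the first /h/ deletes.
/vv/ is a geminate; the first /v/ deletes.
Surface form: [sugeuhavepiro].

sugeuhavepiro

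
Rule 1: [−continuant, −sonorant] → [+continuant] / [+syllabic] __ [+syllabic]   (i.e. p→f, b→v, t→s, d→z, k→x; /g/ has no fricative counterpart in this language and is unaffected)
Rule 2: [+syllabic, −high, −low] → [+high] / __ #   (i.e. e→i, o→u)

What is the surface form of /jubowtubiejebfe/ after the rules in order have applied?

juvowtuviejebfi

Rule 1 (intervocalic spirantization): /b/ is a stop between vowels /u/ and /o/, so it spirantizes to the fricative [v]. /b/ is a stop between vowels /u/ and /i/, so it spirantizes to the fricative [v]. /jubowtubiejebfe/ → juvowtuviejebfe.
Rule 2 (final vowel raising): /e/ is a mid vowel in word-final position, so it raises to [i]. /juvowtuviejebfe/ → juvowtuviejebfi.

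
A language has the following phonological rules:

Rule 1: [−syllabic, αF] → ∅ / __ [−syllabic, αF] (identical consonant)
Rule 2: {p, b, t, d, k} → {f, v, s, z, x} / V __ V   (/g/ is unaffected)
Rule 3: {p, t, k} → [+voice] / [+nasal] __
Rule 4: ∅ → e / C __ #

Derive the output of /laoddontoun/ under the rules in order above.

Rule 1 (degemination): /dd/ is a geminate; the first /d/ deletes. /laoddontoun/ → laodontoun.
Rule 2 (intervocalic spirantization): /d/ is a stop between vowels /o/ and /o/, so it spirantizes to the fricative [z]. /laodontoun/ → laozontoun.
Rule 3 (post-nasal voicing): /t/ is a voiceless stop immediately after the nasal /n/, so it voices to [d]. /laozontoun/ → laozondoun.
Rule 4 (final e-epenthesis): the form ends in the consonant /n/, so [e] is inserted word-finally. /laozondoun/ → laozondoune.

laozondoune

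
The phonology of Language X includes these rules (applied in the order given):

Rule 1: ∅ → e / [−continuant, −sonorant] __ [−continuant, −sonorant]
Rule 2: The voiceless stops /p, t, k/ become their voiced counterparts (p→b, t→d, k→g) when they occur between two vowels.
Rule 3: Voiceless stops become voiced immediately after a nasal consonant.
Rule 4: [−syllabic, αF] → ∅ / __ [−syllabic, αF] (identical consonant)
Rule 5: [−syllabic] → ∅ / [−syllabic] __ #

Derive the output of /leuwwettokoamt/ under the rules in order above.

Rule 1 (stop-cluster e-epenthesis): /t/ and /t/ form a stop–stop cluster, so [e] is inserted between them. /leuwwettokoamt/ → leuwwetetokoamt.
Rule 2 (intervocalic voicing): /t/ is a voiceless stop between vowels /e/ and /e/, so it voices to [d]. /t/ is a voiceless stop between vowels /e/ and /o/, so it voices to [d]. /k/ is a voiceless stop between vowels /o/ and /o/, so it voices to [g]. /leuwwetetokoamt/ → leuwwededogoamt.
Rule 3 (post-nasal voicing): /t/ is a voiceless stop immediately after the nasal /m/, so it voices to [d]. /leuwwededogoamt/ → leuwwededogoamd.
Rule 4 (degemination): /ww/ is a geminate; the first /w/ deletes. /leuwwededogoamd/ → leuwededogoamd.
Rule 5 (final cluster simplification): /d/ is the second consonant of a word-final cluster /md/, so it deletes. /leuwededogoamd/ → leuwededogoam.

leuwededogoam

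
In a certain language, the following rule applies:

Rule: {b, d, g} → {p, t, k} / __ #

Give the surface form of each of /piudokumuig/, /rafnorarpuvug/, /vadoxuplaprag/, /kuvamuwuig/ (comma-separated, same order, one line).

piudokumuik, rafnorarpuvuk, vadoxuplaprak, kuvamuwuik

/piudokumuig/: /g/ is a voiced stop in word-final position, so it devoices to [k]. → [piudokumuik].
/rafnorarpuvug/: /g/ is a voiced stop in word-final position, so it devoices to [k]. → [rafnorarpuvuk].
/vadoxuplaprag/: /g/ is a voiced stop in word-final position, so it devoices to [k]. → [vadoxuplaprak].
/kuvamuwuig/: /g/ is a voiced stop in word-final position, so it devoices to [k]. → [kuvamuwuik].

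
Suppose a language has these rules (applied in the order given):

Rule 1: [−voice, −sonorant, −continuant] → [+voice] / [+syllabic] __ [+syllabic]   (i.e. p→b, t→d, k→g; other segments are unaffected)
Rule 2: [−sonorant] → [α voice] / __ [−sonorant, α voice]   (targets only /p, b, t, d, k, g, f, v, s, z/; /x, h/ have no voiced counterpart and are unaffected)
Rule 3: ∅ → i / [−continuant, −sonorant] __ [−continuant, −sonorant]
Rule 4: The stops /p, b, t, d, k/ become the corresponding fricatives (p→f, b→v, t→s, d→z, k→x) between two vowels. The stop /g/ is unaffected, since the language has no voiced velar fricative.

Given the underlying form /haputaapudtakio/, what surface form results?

havuzaavusisagio

Rule 1 (intervocalic voicing): /p/ is a voiceless stop between vowels /a/ and /u/, so it voices to [b]. /t/ is a voiceless stop between vowels /u/ and /a/, so it voices to [d]. /p/ is a voiceless stop between vowels /a/ and /u/, so it voices to [b]. /k/ is a voiceless stop between vowels /a/ and /i/, so it voices to [g]. /haputaapudtakio/ → habudaabudtagio.
Rule 2 (regressive voicing assimilation): /d/ precedes the voiceless obstruent /t/, so it devoices to [t] by assimilation. /habudaabudtagio/ → habudaabuttagio.
Rule 3 (stop-cluster i-epenthesis): /t/ and /t/ form a stop–stop cluster, so [i] is inserted between them. /habudaabuttagio/ → habudaabutitagio.
Rule 4 (intervocalic spirantization): /b/ is a stop between vowels /a/ and /u/, so it spirantizes to the fricative [v]. /d/ is a stop between vowels /u/ and /a/, so it spirantizes to the fricative [z]. /b/ is a stop between vowels /a/ and /u/, so it spirantizes to the fricative [v]. /t/ is a stop between vowels /u/ and /i/, so it spirantizes to the fricative [s]. /t/ is a stop between vowels /i/ and /a/, so it spirantizes to the fricative [s]. /habudaabutitagio/ → havuzaavusisagio.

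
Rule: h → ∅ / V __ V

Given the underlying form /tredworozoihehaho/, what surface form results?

/h/ occurs between vowels /i/ and /e/, so it deletes.
/h/ occurs between vowels /e/ and /a/, so it deletes.
/h/ occurs between vowels /a/ and /o/, so it deletes.
Surface form: [tredworozoieao].

tredworozoieao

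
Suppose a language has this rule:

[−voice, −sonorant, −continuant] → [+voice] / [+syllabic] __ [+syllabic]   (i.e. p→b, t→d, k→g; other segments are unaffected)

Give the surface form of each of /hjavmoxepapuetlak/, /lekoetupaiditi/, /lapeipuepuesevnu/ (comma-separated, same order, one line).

hjavmoxebabuetlak, legoedubaididi, labeibuebuesevnu

/hjavmoxepapuetlak/: /p/ is a voiceless stop between vowels /e/ and /a/, so it voices to [b]. /p/ is a voiceless stop between vowels /a/ and /u/, so it voices to [b]. → [hjavmoxebabuetlak].
/lekoetupaiditi/: /k/ is a voiceless stop between vowels /e/ and /o/, so it voices to [g]. /t/ is a voiceless stop between vowels /e/ and /u/, so it voices to [d]. /p/ is a voiceless stop between vowels /u/ and /a/, so it voices to [b]. /t/ is a voiceless stop between vowels /i/ and /i/, so it voices to [d]. → [legoedubaididi].
/lapeipuepuesevnu/: /p/ is a voiceless stop between vowels /a/ and /e/, so it voices to [b]. /p/ is a voiceless stop between vowels /i/ and /u/, so it voices to [b]. /p/ is a voiceless stop between vowels /e/ and /u/, so it voices to [b]. → [labeibuebuesevnu].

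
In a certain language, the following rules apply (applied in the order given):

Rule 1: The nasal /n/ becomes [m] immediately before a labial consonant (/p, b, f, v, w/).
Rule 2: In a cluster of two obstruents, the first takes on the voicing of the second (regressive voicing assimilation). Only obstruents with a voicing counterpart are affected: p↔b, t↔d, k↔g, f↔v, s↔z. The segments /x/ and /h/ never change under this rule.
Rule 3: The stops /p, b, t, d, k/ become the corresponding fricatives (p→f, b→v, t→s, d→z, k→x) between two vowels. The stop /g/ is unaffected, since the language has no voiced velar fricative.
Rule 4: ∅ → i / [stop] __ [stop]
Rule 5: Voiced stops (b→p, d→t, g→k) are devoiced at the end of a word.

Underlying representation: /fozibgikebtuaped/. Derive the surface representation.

fozibigixepituafet

Rule 1 (nasal place assimilation): no segment meets the environment; /fozibgikebtuaped/ is unchanged.
Rule 2 (regressive voicing assimilation): /b/ precedes the voiceless obstruent /t/, so it devoices to [p] by assimilation. /fozibgikebtuaped/ → fozibgikeptuaped.
Rule 3 (intervocalic spirantization): /k/ is a stop between vowels /i/ and /e/, so it spirantizes to the fricative [x]. /p/ is a stop between vowels /a/ and /e/, so it spirantizes to the fricative [f]. /fozibgikeptuaped/ → fozibgixeptuafed.
Rule 4 (stop-cluster i-epenthesis): /b/ and /g/ form a stop–stop cluster, so [i] is inserted between them. /p/ and /t/ form a stop–stop cluster, so [i] is inserted between them. /fozibgixeptuafed/ → fozibigixepituafed.
Rule 5 (final devoicing): /d/ is a voiced stop in word-final position, so it devoices to [t]. /fozibigixepituafed/ → fozibigixepituafet.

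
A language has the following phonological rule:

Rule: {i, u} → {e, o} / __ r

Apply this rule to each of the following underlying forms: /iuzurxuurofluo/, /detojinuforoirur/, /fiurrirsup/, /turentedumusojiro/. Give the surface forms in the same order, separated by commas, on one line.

/iuzurxuurofluo/: /u/ is a high vowel immediately before /r/, so it lowers to [o]. /u/ is a high vowel immediately before /r/, so it lowers to [o]. → [iuzorxuorofluo].
/detojinuforoirur/: /i/ is a high vowel immediately before /r/, so it lowers to [e]. /u/ is a high vowel immediately before /r/, so it lowers to [o]. → [detojinuforoeror].
/fiurrirsup/: /u/ is a high vowel immediately before /r/, so it lowers to [o]. /i/ is a high vowel immediately before /r/, so it lowers to [e]. → [fiorrersup].
/turentedumusojiro/: /u/ is a high vowel immediately before /r/, so it lowers to [o]. /i/ is a high vowel immediately before /r/, so it lowers to [e]. → [torentedumusojero].

iuzorxuorofluo, detojinuforoeror, fiorrersup, torentedumusojero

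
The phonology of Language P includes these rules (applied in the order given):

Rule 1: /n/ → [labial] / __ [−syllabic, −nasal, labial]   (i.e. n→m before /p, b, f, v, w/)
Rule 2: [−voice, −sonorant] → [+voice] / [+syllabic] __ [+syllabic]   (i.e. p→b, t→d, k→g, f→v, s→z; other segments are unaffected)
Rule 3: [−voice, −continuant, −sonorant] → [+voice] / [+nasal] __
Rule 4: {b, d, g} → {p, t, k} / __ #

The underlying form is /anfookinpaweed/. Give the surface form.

amfoogimbaweet

Rule 1 (nasal place assimilation): /n/ precedes the labial consonant /f/, so it assimilates in place to [m]. /n/ precedes the labial consonant /p/, so it assimilates in place to [m]. /anfookinpaweed/ → amfookimpaweed.
Rule 2 (intervocalic voicing): /k/ is a voiceless obstruent between vowels /o/ and /i/, so it voices to [g]. /amfookimpaweed/ → amfoogimpaweed.
Rule 3 (post-nasal voicing): /p/ is a voiceless stop immediately after the nasal /m/, so it voices to [b]. /amfoogimpaweed/ → amfoogimbaweed.
Rule 4 (final devoicing): /d/ is a voiced stop in word-final position, so it devoices to [t]. /amfoogimbaweed/ → amfoogimbaweet.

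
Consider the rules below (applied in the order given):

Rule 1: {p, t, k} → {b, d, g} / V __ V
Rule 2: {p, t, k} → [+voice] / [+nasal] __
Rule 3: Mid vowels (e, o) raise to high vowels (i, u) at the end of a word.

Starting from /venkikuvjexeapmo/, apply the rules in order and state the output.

Rule 1 (intervocalic voicing): /k/ is a voiceless stop between vowels /i/ and /u/, so it voices to [g]. /venkikuvjexeapmo/ → venkiguvjexeapmo.
Rule 2 (post-nasal voicing): /k/ is a voiceless stop immediately after the nasal /n/, so it voices to [g]. /venkiguvjexeapmo/ → vengiguvjexeapmo.
Rule 3 (final vowel raising): /o/ is a mid vowel in word-final position, so it raises to [u]. /vengiguvjexeapmo/ → vengiguvjexeapmu.

vengiguvjexeapmu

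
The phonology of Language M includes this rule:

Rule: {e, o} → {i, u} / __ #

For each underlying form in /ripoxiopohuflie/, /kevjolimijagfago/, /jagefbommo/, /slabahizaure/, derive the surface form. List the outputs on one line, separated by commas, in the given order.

ripoxiopohuflii, kevjolimijagfagu, jagefbommu, slabahizauri

/ripoxiopohuflie/: /e/ is a mid vowel in word-final position, so it raises to [i]. → [ripoxiopohuflii].
/kevjolimijagfago/: /o/ is a mid vowel in word-final position, so it raises to [u]. → [kevjolimijagfagu].
/jagefbommo/: /o/ is a mid vowel in word-final position, so it raises to [u]. → [jagefbommu].
/slabahizaure/: /e/ is a mid vowel in word-final position, so it raises to [i]. → [slabahizauri].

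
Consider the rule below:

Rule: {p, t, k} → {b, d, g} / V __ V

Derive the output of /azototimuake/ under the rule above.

/t/ is a voiceless stop between vowels /o/ and /o/, so it voices to [d].
/t/ is a voiceless stop between vowels /o/ and /i/, so it voices to [d].
/k/ is a voiceless stop between vowels /a/ and /e/, so it voices to [g].
Surface form: [azododimuage].

azododimuage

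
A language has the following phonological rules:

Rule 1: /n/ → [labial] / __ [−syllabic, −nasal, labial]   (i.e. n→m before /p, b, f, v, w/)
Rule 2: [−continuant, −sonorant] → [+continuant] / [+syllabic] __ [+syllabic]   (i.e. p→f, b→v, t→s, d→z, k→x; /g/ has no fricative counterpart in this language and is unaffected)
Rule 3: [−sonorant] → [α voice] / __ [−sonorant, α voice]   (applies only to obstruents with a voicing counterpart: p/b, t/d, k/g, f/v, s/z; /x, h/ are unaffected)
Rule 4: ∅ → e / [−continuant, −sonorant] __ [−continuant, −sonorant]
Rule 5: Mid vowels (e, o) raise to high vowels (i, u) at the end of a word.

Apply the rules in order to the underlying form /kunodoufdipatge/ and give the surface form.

Rule 1 (nasal place assimilation): no segment meets the environment; /kunodoufdipatge/ is unchanged.
Rule 2 (intervocalic spirantization): /d/ is a stop between vowels /o/ and /o/, so it spirantizes to the fricative [z]. /p/ is a stop between vowels /i/ and /a/, so it spirantizes to the fricative [f]. /kunodoufdipatge/ → kunozoufdifatge.
Rule 3 (regressive voicing assimilation): /f/ precedes the voiced obstruent /d/, so it voices to [v] by assimilation. /t/ precedes the voiced obstruent /g/, so it voices to [d] by assimilation. /kunozoufdifatge/ → kunozouvdifadge.
Rule 4 (stop-cluster e-epenthesis): /d/ and /g/ form a stop–stop cluster, so [e] is inserted between them. /kunozouvdifadge/ → kunozouvdifadege.
Rule 5 (final vowel raising): /e/ is a mid vowel in word-final position, so it raises to [i]. /kunozouvdifadege/ → kunozouvdifadegi.

kunozouvdifadegi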